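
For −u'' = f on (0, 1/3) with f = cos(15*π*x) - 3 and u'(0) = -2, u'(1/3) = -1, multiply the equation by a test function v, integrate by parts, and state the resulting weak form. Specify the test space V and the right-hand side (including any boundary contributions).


V = H^1(0, 1/3) (v unrestricted at boundary; u is determined up to an additive constant); weak form: ∫_0^1/3 u'v' dx = ∫_0^1/3 (cos(15*π*x) - 3) v dx − v(1/3) + 2·v(0) for all v ∈ V.

Multiply both sides by a test function v and integrate from 0 to 1/3:
  ∫_0^1/3 −u''(x) v(x) dx = ∫_0^1/3 f(x) v(x) dx.
Integrate the LHS by parts once:
  ∫_0^1/3 −u'' v dx = −[u'(x) v(x)]_0^1/3 + ∫_0^1/3 u'(x) v'(x) dx.
Thus ∫_0^1/3 u'(x) v'(x) dx = ∫_0^1/3 f(x) v(x) dx + [u'(x) v(x)]_0^1/3.
Choose V so that boundary terms are either known or forced to vanish.
u has inhomogeneous Neumann u'(0) = -2, u'(1/3) = -1. [u' v]_0^1/3 = (-1)·v(1/3) − (-2)·v(0) = − v(1/3) + 2·v(0). Take V = H^1(0, 1/3); boundary term becomes part of RHS.
Weak formulation: find u (satisfying any essential BC) such that ∫_0^1/3 u'(x) v'(x) dx = ∫_0^1/3 f v dx − v(1/3) + 2·v(0) for all v ∈ V (Neumann data are natural BCs: they enter the RHS as boundary terms).
Substituting f(x) = cos(15*π*x) - 3, the right-hand side is ∫_0^1/3 (cos(15*π*x) - 3) v dx − v(1/3) + 2·v(0).
Compatibility check (pure Neumann): taking v ≡ 1 ∈ V gives 0 = ∫_0^1/3 f dx + (-1) − (-2), i.e. ∫_0^1/3 f dx must equal u'(0) − u'(1/3) = -1. Indeed ∫_0^1/3 (cos(15*π*x) - 3) dx = -1, so the data are compatible. The solution is then unique only up to an additive constant (fix it e.g. by requiring ∫_0^1/3 u dx = 0).


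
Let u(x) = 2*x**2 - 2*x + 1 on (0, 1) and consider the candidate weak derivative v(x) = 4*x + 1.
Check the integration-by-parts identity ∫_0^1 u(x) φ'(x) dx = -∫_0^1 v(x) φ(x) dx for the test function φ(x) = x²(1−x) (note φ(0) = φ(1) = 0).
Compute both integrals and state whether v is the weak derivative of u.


LHS = -1/30, RHS = -17/60. No, v is not the weak derivative of u.

u(x) = 2*x**2 - 2*x + 1, classical derivative u'(x) = 4*x - 2.
φ(x) = x²(1−x), so φ'(x) = x*(2 - 3*x).
Note φ(0) = φ(1) = 0, so the boundary term u·φ vanishes.
LHS = ∫_0^1 u(x) φ'(x) dx = ∫_0^1 (-6*x^4 + 10*x^3 - 7*x^2 + 2*x) dx. Term by term:
  ∫_0^1 -6*x^4 dx = -6/5;  ∫_0^1 10*x^3 dx = 5/2;  ∫_0^1 -7*x^2 dx = -7/3;
  ∫_0^1 2*x dx = 1.
Sum: -6/5 + 5/2 − 7/3 + 1 = -1/30.
So LHS = -1/30.
∫_0^1 v(x) φ(x) dx = ∫_0^1 (-4*x^4 + 3*x^3 + x^2) dx. Term by term:
  ∫_0^1 -4*x^4 dx = -4/5;  ∫_0^1 3*x^3 dx = 3/4;  ∫_0^1 x^2 dx = 1/3.
Sum: -4/5 + 3/4 + 1/3 = 17/60.
So RHS = -∫_0^1 v(x) φ(x) dx = -17/60.
LHS − RHS = 1/4 ≠ 0, so the identity fails.
(For a valid weak derivative the identity must hold for EVERY test function, in particular this one. The failure shows v is NOT the weak derivative of u.)
Correct weak derivative would be u'(x) = 4*x - 2.


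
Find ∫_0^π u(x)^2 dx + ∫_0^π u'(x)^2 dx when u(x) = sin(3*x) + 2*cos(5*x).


||u||_{H^1(0,π)}^2 = 57*π

u'(x) = -10*sin(5*x) + 3*cos(3*x).
Expand u² and (u')² and integrate term by term on (0, π), using: for integers n ≥ 1, ∫_0^π sin²(nx) dx = ∫_0^π cos²(nx) dx = π/2; for n ≠ n', ∫_0^π sin(nx)sin(n'x) dx = ∫_0^π cos(nx)cos(n'x) dx = 0; and by product-to-sum, ∫_0^π sin(nx)cos(n'x) dx = ½∫_0^π [sin((n+n')x) + sin((n−n')x)] dx, which is 0 when n+n' is even and 2n/(n²−n'²) when n+n' is odd (it need not vanish on (0, π)).
  u² squared terms: (2)²·∫cos(5x)² dx = 4·π/2 = 2*π;  (1)²·∫sin(3x)² dx = 1·π/2 = π/2.
  u² cross terms: 2·(2)·(1)·∫cos(5x)·sin(3x) dx = 4·(0) = 0.
  So ∫_0^π u² dx = 2*π + π/2 + 0 = 5*π/2.
  (u')² squared terms: (-10)²·∫sin(5x)² dx = 100·π/2 = 50*π;  (3)²·∫cos(3x)² dx = 9·π/2 = 9*π/2.
  (u')² cross terms: 2·(-10)·(3)·∫sin(5x)·cos(3x) dx = -60·(0) = 0.
  So ∫_0^π (u')² dx = 50*π + 9*π/2 + 0 = 109*π/2.
||u||_{H^1}^2 = (5*π/2) + (109*π/2) = 57*π.


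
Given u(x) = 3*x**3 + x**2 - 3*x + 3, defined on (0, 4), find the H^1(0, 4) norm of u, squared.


||u||_{H^1}^2 = 4244696/105

The H^1 norm (squared) on an interval (0, L) is
  ||u||_{H^1}^2 = ∫_0^L u(x)^2 dx + ∫_0^L u'(x)^2 dx.
Compute u'(x) = 9*x**2 + 2*x - 3.
Then u(x)^2 = 9*x**6 + 6*x**5 - 17*x**4 + 12*x**3 + 15*x**2 - 18*x + 9 and u'(x)^2 = 81*x**4 + 36*x**3 - 50*x**2 - 12*x + 9.
Integrate each monomial from 0 to 4 using ∫_0^4 c·x^n dx = c·4^(n+1)/(n+1):
  ∫_0^4 u(x)^2 dx = ∫_0^4 (9*x^6 + 6*x^5 - 17*x^4 + 12*x^3 + 15*x^2 - 18*x + 9) dx. Term by term:
    ∫_0^4 9*x^6 dx = 147456/7;  ∫_0^4 6*x^5 dx = 4096;  ∫_0^4 -17*x^4 dx = -17408/5;
    ∫_0^4 12*x^3 dx = 768;  ∫_0^4 15*x^2 dx = 320;  ∫_0^4 -18*x dx = -144;
    ∫_0^4 9 dx = 36.
  Sum: 147456/7 + 4096 − 17408/5 + 768 + 320 − 144 + 36 = 793084/35.
  ∫_0^4 u'(x)^2 dx = ∫_0^4 (81*x^4 + 36*x^3 - 50*x^2 - 12*x + 9) dx. Term by term:
    ∫_0^4 81*x^4 dx = 82944/5;  ∫_0^4 36*x^3 dx = 2304;  ∫_0^4 -50*x^2 dx = -3200/3;
    ∫_0^4 -12*x dx = -96;  ∫_0^4 9 dx = 36.
  Sum: 82944/5 + 2304 − 3200/3 − 96 + 36 = 266492/15.
Adding: ||u||_{H^1}^2 = 793084/35 + 266492/15 = 4244696/105.


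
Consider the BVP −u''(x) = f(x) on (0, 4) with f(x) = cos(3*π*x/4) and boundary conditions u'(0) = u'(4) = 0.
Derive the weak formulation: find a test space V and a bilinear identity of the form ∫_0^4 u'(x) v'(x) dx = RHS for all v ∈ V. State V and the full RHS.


V = H^1(0, 4) (no boundary constraint on v; u is determined up to an additive constant); weak form: ∫_0^4 u'v' dx = ∫_0^4 (cos(3*π*x/4)) v dx for all v ∈ V.

Multiply both sides by a test function v and integrate from 0 to 4:
  ∫_0^4 −u''(x) v(x) dx = ∫_0^4 f(x) v(x) dx.
Integrate the LHS by parts once:
  ∫_0^4 −u'' v dx = −[u'(x) v(x)]_0^4 + ∫_0^4 u'(x) v'(x) dx.
Thus ∫_0^4 u'(x) v'(x) dx = ∫_0^4 f(x) v(x) dx + [u'(x) v(x)]_0^4.
Choose V so that boundary terms are either known or forced to vanish.
u has homogeneous Neumann: u'(0) = u'(4) = 0. So [u' v]_0^4 = 0·v(4) − 0·v(0) = 0 for any v; take V = H^1(0, 4).
Weak formulation: find u (satisfying any essential BC) such that ∫_0^4 u'(x) v'(x) dx = ∫_0^4 f v dx for all v ∈ V (homogeneous Neumann, so boundary terms vanish).
Substituting f(x) = cos(3*π*x/4), the right-hand side is ∫_0^4 (cos(3*π*x/4)) v dx.
Compatibility check (pure Neumann): taking v ≡ 1 ∈ V gives 0 = ∫_0^4 f dx + (0) − (0), i.e. ∫_0^4 f dx must equal u'(0) − u'(4) = 0. Indeed ∫_0^4 (cos(3*π*x/4)) dx = 0, so the data are compatible. The solution is then unique only up to an additive constant (fix it e.g. by requiring ∫_0^4 u dx = 0).


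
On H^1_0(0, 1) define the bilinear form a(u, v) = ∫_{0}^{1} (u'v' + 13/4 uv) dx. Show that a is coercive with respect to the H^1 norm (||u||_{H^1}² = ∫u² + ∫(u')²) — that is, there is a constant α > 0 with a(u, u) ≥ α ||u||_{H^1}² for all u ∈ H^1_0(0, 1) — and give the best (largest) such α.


α = 1

Coercivity of a(·,·) on H^1_0(0, 1) means a(u, u) ≥ α ||u||_{H^1}² for every u ∈ H^1_0.
The interval has length L = 1, and Poincaré/coercivity depend only on L. Here a(u, u) = ∫(u')² + (13/4)·∫u².
Here c = 13/4 ≥ 1, so a(u,u) = ∫(u')² + c∫u² ≥ ∫(u')² + ∫u² = ||u||_{H^1}², i.e. α = 1 works. No larger α is possible: a(u,u) ≥ α||u||_{H^1}² means (1−α)∫(u')² ≥ (α−c)∫u², and for the modes u_n = sin(nπ(x−x₀)/L) (x₀ the left endpoint) one has ∫u_n²/∫(u_n')² = (L/(nπ))² → 0, so a(u_n,u_n)/||u_n||_{H^1}² → 1. Hence the optimal constant is α = 1.
Therefore α = 1.


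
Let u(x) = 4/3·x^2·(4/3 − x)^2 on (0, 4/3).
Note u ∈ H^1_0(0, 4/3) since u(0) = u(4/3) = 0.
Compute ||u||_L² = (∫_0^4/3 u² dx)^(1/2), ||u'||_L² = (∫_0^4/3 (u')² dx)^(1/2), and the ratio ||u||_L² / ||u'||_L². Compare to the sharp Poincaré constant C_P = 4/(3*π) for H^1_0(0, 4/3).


||u||_L² / ||u'||_L² = 2*sqrt(3)/9 < C_P = 4/(3*π).

u(x) = 4/3·x^2·(4/3 − x)^2, so u'(x) = 16*x*(3*x - 4)*(3*x - 2)/27.
u(x) = 4/3·x^2·(4/3 − x)^2 vanishes at x = 0 and x = 4/3, so u ∈ H^1_0(0, 4/3). Differentiate via the product rule and integrate the resulting polynomials term by term.
  ∫_0^4/3 u² dx = ∫_0^4/3 (16*x^8/9 - 256*x^7/27 + 512*x^6/27 - 4096*x^5/243 + 4096*x^4/729) dx. Term by term:
    ∫_0^4/3 16*x^8/9 dx = 4194304/1594323;  ∫_0^4/3 -256*x^7/27 dx = -2097152/177147;  ∫_0^4/3 512*x^6/27 dx = 8388608/413343;
    ∫_0^4/3 -4096*x^5/243 dx = -8388608/531441;  ∫_0^4/3 4096*x^4/729 dx = 4194304/885735.
  Sum: 4194304/1594323 − 2097152/177147 + 8388608/413343 − 8388608/531441 + 4194304/885735 = 2097152/55801305.
  ∫_0^4/3 (u')² dx = ∫_0^4/3 (256*x^6/9 - 1024*x^5/9 + 13312*x^4/81 - 8192*x^3/81 + 16384*x^2/729) dx. Term by term:
    ∫_0^4/3 256*x^6/9 dx = 4194304/137781;  ∫_0^4/3 -1024*x^5/9 dx = -2097152/19683;  ∫_0^4/3 13312*x^4/81 dx = 13631488/98415;
    ∫_0^4/3 -8192*x^3/81 dx = -524288/6561;  ∫_0^4/3 16384*x^2/729 dx = 1048576/59049.
  Sum: 4194304/137781 − 2097152/19683 + 13631488/98415 − 524288/6561 + 1048576/59049 = 524288/2066715.
∫_0^4/3 u² dx = 2097152/55801305, so ||u||_L² = 1024*sqrt(210)/76545.
∫_0^4/3 (u')² dx = 524288/2066715, so ||u'||_L² = 512*sqrt(70)/8505.
Ratio ||u||_L² / ||u'||_L² = 2*sqrt(3)/9.
Sharp Poincaré constant on H^1_0(0, 4/3) is C_P = L/π = 4/(3*π), achieved by sin(3*π/4·x).
A polynomial bump cannot attain the sharp Poincaré constant (only the first sine eigenfunction does), so the ratio is strictly less than C_P, consistent with ||u||_L² ≤ C_P ||u'||_L².


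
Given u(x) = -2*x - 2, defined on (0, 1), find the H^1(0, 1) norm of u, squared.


||u||_{H^1}^2 = 40/3

The H^1 norm (squared) on an interval (0, L) is
  ||u||_{H^1}^2 = ∫_0^L u(x)^2 dx + ∫_0^L u'(x)^2 dx.
Compute u'(x) = -2.
Then u(x)^2 = 4*x**2 + 8*x + 4 and u'(x)^2 = 4.
Integrate each monomial from 0 to 1 using ∫_0^1 c·x^n dx = c·1^(n+1)/(n+1):
  ∫_0^1 u(x)^2 dx = ∫_0^1 (4*x^2 + 8*x + 4) dx. Term by term:
    ∫_0^1 4*x^2 dx = 4/3;  ∫_0^1 8*x dx = 4;  ∫_0^1 4 dx = 4.
  Sum: 4/3 + 4 + 4 = 28/3.
  ∫_0^1 u'(x)^2 dx = ∫_0^1 (4) dx. Term by term:
    ∫_0^1 4 dx = 4.
Adding: ||u||_{H^1}^2 = 28/3 + 4 = 40/3.


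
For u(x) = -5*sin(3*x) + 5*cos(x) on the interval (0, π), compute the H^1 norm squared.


||u||_{H^1(0,π)}^2 = 150*π

u'(x) = -5*sin(x) - 15*cos(3*x).
Expand u² and (u')² and integrate term by term on (0, π), using: for integers n ≥ 1, ∫_0^π sin²(nx) dx = ∫_0^π cos²(nx) dx = π/2; for n ≠ n', ∫_0^π sin(nx)sin(n'x) dx = ∫_0^π cos(nx)cos(n'x) dx = 0; and by product-to-sum, ∫_0^π sin(nx)cos(n'x) dx = ½∫_0^π [sin((n+n')x) + sin((n−n')x)] dx, which is 0 when n+n' is even and 2n/(n²−n'²) when n+n' is odd (it need not vanish on (0, π)).
  u² squared terms: (-5)²·∫sin(3x)² dx = 25·π/2 = 25*π/2;  (5)²·∫cos(x)² dx = 25·π/2 = 25*π/2.
  u² cross terms: 2·(-5)·(5)·∫sin(3x)·cos(x) dx = -50·(0) = 0.
  So ∫_0^π u² dx = 25*π/2 + 25*π/2 + 0 = 25*π.
  (u')² squared terms: (-15)²·∫cos(3x)² dx = 225·π/2 = 225*π/2;  (-5)²·∫sin(x)² dx = 25·π/2 = 25*π/2.
  (u')² cross terms: 2·(-15)·(-5)·∫cos(3x)·sin(x) dx = 150·(0) = 0.
  So ∫_0^π (u')² dx = 225*π/2 + 25*π/2 + 0 = 125*π.
||u||_{H^1}^2 = (25*π) + (125*π) = 150*π.


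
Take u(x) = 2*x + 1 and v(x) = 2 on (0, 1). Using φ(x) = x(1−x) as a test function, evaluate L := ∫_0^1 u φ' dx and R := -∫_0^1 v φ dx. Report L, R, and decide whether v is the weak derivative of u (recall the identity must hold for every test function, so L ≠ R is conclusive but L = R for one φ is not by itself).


LHS = -1/3, RHS = -1/3. Yes, v = u' weakly.

u(x) = 2*x + 1, classical derivative u'(x) = 2.
φ(x) = x(1−x), so φ'(x) = 1 - 2*x.
Note φ(0) = φ(1) = 0, so the boundary term u·φ vanishes.
LHS = ∫_0^1 u(x) φ'(x) dx = ∫_0^1 (1 - 4*x^2) dx. Term by term:
  ∫_0^1 -4*x^2 dx = -4/3;  ∫_0^1 1 dx = 1.
Sum: -4/3 + 1 = -1/3.
So LHS = -1/3.
∫_0^1 v(x) φ(x) dx = ∫_0^1 (-2*x^2 + 2*x) dx. Term by term:
  ∫_0^1 -2*x^2 dx = -2/3;  ∫_0^1 2*x dx = 1.
Sum: -2/3 + 1 = 1/3.
So RHS = -∫_0^1 v(x) φ(x) dx = -1/3.
LHS = RHS, so the identity holds for this test φ.
Moreover u is smooth here and v(x) = u'(x) = 2 pointwise, so the identity holds for every test function. Hence v is the weak derivative of u.


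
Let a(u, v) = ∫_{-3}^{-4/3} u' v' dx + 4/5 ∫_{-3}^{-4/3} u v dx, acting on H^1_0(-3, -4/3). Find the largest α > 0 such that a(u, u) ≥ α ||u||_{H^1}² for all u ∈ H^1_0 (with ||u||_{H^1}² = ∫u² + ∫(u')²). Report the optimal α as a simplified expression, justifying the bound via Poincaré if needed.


α = (20 + 9*π^2)/(25 + 9*π^2)

Coercivity of a(·,·) on H^1_0(-3, -4/3) means a(u, u) ≥ α ||u||_{H^1}² for every u ∈ H^1_0.
The interval has length L = 5/3, and Poincaré/coercivity depend only on L. Here a(u, u) = ∫(u')² + (4/5)·∫u².
Here 0 < c = 4/5 < 1. The condition a(u,u) ≥ α||u||_{H^1}² reads (1−α)∫(u')² ≥ (α−c)∫u². Any admissible α is ≤ 1 (rapidly oscillating u have ∫u²/∫(u')² → 0), and α = 1 would force 0 ≥ (1−c)∫u², impossible since c < 1; so 1−α > 0. By the sharp Poincaré inequality on H^1_0 of an interval of length L, ∫(u')² ≥ (π/L)²∫u² with equality for the first sine mode sin(π(x−x₀)/L) (x₀ the left endpoint), so the inequality holds for all u iff (1−α)(π/L)² ≥ α − c, i.e. α ≤ ((π/L)² + c)/((π/L)² + 1) = (1 + c(L/π)²)/(1 + (L/π)²). With (π/L)² = 9*π^2/25 and c = 4/5, the largest admissible constant is α = ((π/L)² + c)/((π/L)² + 1).
Simplifying, α = (20 + 9*π^2)/(25 + 9*π^2).


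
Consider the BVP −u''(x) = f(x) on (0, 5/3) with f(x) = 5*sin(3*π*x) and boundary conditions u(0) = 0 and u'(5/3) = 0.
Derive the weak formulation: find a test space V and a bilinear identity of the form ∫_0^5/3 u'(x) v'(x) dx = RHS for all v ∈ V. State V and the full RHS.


V = {v ∈ H^1(0, 5/3) : v(0) = 0} (test functions vanish at x = 0 where u is specified); weak form: ∫_0^5/3 u'v' dx = ∫_0^5/3 (5*sin(3*π*x)) v dx for all v ∈ V.

Multiply both sides by a test function v and integrate from 0 to 5/3:
  ∫_0^5/3 −u''(x) v(x) dx = ∫_0^5/3 f(x) v(x) dx.
Integrate the LHS by parts once:
  ∫_0^5/3 −u'' v dx = −[u'(x) v(x)]_0^5/3 + ∫_0^5/3 u'(x) v'(x) dx.
Thus ∫_0^5/3 u'(x) v'(x) dx = ∫_0^5/3 f(x) v(x) dx + [u'(x) v(x)]_0^5/3.
Choose V so that boundary terms are either known or forced to vanish.
Mixed BC: u(0) = 0 (Dirichlet) and u'(5/3) = 0 (Neumann). Define V = {v ∈ H^1(0, 5/3) : v(0) = 0}. Then [u' v]_0^5/3 = u'(5/3)·v(5/3) − u'(0)·0 = 0.
Weak formulation: find u (satisfying any essential BC) such that ∫_0^5/3 u'(x) v'(x) dx = ∫_0^5/3 f v dx for all v ∈ V (Dirichlet at 0 absorbed into V; the Neumann datum at x = 5/3 is zero, so no boundary term remains).
Substituting f(x) = 5*sin(3*π*x), the right-hand side is ∫_0^5/3 (5*sin(3*π*x)) v dx.


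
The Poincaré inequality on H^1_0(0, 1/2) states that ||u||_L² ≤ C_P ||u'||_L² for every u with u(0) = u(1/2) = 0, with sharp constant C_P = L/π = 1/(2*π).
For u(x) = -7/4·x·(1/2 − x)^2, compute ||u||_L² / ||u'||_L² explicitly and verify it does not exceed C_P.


||u||_L² / ||u'||_L² = sqrt(14)/28 < C_P = 1/(2*π).

u(x) = -7/4·x·(1/2 − x)^2, so u'(x) = -21*x^2/4 + 7*x/2 - 7/16.
u(x) = -7/4·x·(1/2 − x)^2 vanishes at x = 0 and x = 1/2, so u ∈ H^1_0(0, 1/2). Differentiate via the product rule and integrate the resulting polynomials term by term.
  ∫_0^1/2 u² dx = ∫_0^1/2 (49*x^6/16 - 49*x^5/8 + 147*x^4/32 - 49*x^3/32 + 49*x^2/256) dx. Term by term:
    ∫_0^1/2 49*x^6/16 dx = 7/2048;  ∫_0^1/2 -49*x^5/8 dx = -49/3072;  ∫_0^1/2 147*x^4/32 dx = 147/5120;
    ∫_0^1/2 -49*x^3/32 dx = -49/2048;  ∫_0^1/2 49*x^2/256 dx = 49/6144.
  Sum: 7/2048 − 49/3072 + 147/5120 − 49/2048 + 49/6144 = 7/30720.
  ∫_0^1/2 (u')² dx = ∫_0^1/2 (441*x^4/16 - 147*x^3/4 + 539*x^2/32 - 49*x/16 + 49/256) dx. Term by term:
    ∫_0^1/2 441*x^4/16 dx = 441/2560;  ∫_0^1/2 -147*x^3/4 dx = -147/256;  ∫_0^1/2 539*x^2/32 dx = 539/768;
    ∫_0^1/2 -49*x/16 dx = -49/128;  ∫_0^1/2 49/256 dx = 49/512.
  Sum: 441/2560 − 147/256 + 539/768 − 49/128 + 49/512 = 49/3840.
∫_0^1/2 u² dx = 7/30720, so ||u||_L² = sqrt(210)/960.
∫_0^1/2 (u')² dx = 49/3840, so ||u'||_L² = 7*sqrt(15)/240.
Ratio ||u||_L² / ||u'||_L² = sqrt(14)/28.
Sharp Poincaré constant on H^1_0(0, 1/2) is C_P = L/π = 1/(2*π), achieved by sin(2*π·x).
A polynomial bump cannot attain the sharp Poincaré constant (only the first sine eigenfunction does), so the ratio is strictly less than C_P, consistent with ||u||_L² ≤ C_P ||u'||_L².


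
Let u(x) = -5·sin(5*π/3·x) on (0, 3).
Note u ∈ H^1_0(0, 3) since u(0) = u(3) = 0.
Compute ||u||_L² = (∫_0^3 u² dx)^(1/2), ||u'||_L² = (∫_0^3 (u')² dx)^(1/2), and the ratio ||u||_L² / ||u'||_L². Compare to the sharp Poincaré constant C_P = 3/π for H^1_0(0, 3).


||u||_L² / ||u'||_L² = 3/(5*π) < C_P = 3/π.

u(x) = -5·sin(5*π/3·x), so u'(x) = -25*π*cos(5*π*x/3)/3.
Writing u(x) = A·sin(kπx/L) with A = -5 and k = 5, use ∫_0^L sin²(kπx/L) dx = L/2 and ∫_0^L cos²(kπx/L) dx = L/2.
u² = 25·sin²(5*π/3·x) and (u')² = 625*π^2/9·cos²(5*π/3·x), and each of sin², cos² integrates to L/2 = 3/2 over (0, 3).
∫_0^3 u² dx = 75/2, so ||u||_L² = 5*sqrt(6)/2.
∫_0^3 (u')² dx = 625*π^2/6, so ||u'||_L² = 25*sqrt(6)*π/6.
Ratio ||u||_L² / ||u'||_L² = 3/(5*π).
Sharp Poincaré constant on H^1_0(0, 3) is C_P = L/π = 3/π, achieved by sin(π/3·x).
This is the k = 5 harmonic; the ratio L/(kπ) is strictly less than C_P = L/π, consistent with the sharp inequality ||u||_L² ≤ C_P ||u'||_L².


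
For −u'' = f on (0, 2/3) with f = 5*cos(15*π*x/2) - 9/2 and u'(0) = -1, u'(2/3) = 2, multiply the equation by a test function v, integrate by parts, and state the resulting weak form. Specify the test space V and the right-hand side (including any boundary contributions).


V = H^1(0, 2/3) (v unrestricted at boundary; u is determined up to an additive constant); weak form: ∫_0^2/3 u'v' dx = ∫_0^2/3 (5*cos(15*π*x/2) - 9/2) v dx + 2·v(2/3) + v(0) for all v ∈ V.

Multiply both sides by a test function v and integrate from 0 to 2/3:
  ∫_0^2/3 −u''(x) v(x) dx = ∫_0^2/3 f(x) v(x) dx.
Integrate the LHS by parts once:
  ∫_0^2/3 −u'' v dx = −[u'(x) v(x)]_0^2/3 + ∫_0^2/3 u'(x) v'(x) dx.
Thus ∫_0^2/3 u'(x) v'(x) dx = ∫_0^2/3 f(x) v(x) dx + [u'(x) v(x)]_0^2/3.
Choose V so that boundary terms are either known or forced to vanish.
u has inhomogeneous Neumann u'(0) = -1, u'(2/3) = 2. [u' v]_0^2/3 = (2)·v(2/3) − (-1)·v(0) = 2·v(2/3) + v(0). Take V = H^1(0, 2/3); boundary term becomes part of RHS.
Weak formulation: find u (satisfying any essential BC) such that ∫_0^2/3 u'(x) v'(x) dx = ∫_0^2/3 f v dx + 2·v(2/3) + v(0) for all v ∈ V (Neumann data are natural BCs: they enter the RHS as boundary terms).
Substituting f(x) = 5*cos(15*π*x/2) - 9/2, the right-hand side is ∫_0^2/3 (5*cos(15*π*x/2) - 9/2) v dx + 2·v(2/3) + v(0).
Compatibility check (pure Neumann): taking v ≡ 1 ∈ V gives 0 = ∫_0^2/3 f dx + (2) − (-1), i.e. ∫_0^2/3 f dx must equal u'(0) − u'(2/3) = -3. Indeed ∫_0^2/3 (5*cos(15*π*x/2) - 9/2) dx = -3, so the data are compatible. The solution is then unique only up to an additive constant (fix it e.g. by requiring ∫_0^2/3 u dx = 0).


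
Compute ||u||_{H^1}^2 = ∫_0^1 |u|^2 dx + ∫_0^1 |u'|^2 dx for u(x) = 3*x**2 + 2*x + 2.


||u||_{H^1}^2 = 692/15

The H^1 norm (squared) on an interval (0, L) is
  ||u||_{H^1}^2 = ∫_0^L u(x)^2 dx + ∫_0^L u'(x)^2 dx.
Compute u'(x) = 6*x + 2.
Then u(x)^2 = 9*x**4 + 12*x**3 + 16*x**2 + 8*x + 4 and u'(x)^2 = 36*x**2 + 24*x + 4.
Integrate each monomial from 0 to 1 using ∫_0^1 c·x^n dx = c·1^(n+1)/(n+1):
  ∫_0^1 u(x)^2 dx = ∫_0^1 (9*x^4 + 12*x^3 + 16*x^2 + 8*x + 4) dx. Term by term:
    ∫_0^1 9*x^4 dx = 9/5;  ∫_0^1 12*x^3 dx = 3;  ∫_0^1 16*x^2 dx = 16/3;
    ∫_0^1 8*x dx = 4;  ∫_0^1 4 dx = 4.
  Sum: 9/5 + 3 + 16/3 + 4 + 4 = 272/15.
  ∫_0^1 u'(x)^2 dx = ∫_0^1 (36*x^2 + 24*x + 4) dx. Term by term:
    ∫_0^1 36*x^2 dx = 12;  ∫_0^1 24*x dx = 12;  ∫_0^1 4 dx = 4.
  Sum: 12 + 12 + 4 = 28.
Adding: ||u||_{H^1}^2 = 272/15 + 28 = 692/15.


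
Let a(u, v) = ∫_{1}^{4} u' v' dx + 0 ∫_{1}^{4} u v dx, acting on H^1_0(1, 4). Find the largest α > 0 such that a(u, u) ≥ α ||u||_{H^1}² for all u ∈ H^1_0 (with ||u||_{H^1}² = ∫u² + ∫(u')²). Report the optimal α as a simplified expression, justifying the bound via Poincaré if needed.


α = π^2/(9 + π^2)

Coercivity of a(·,·) on H^1_0(1, 4) means a(u, u) ≥ α ||u||_{H^1}² for every u ∈ H^1_0.
The interval has length L = 3, and Poincaré/coercivity depend only on L. Here a(u, u) = ∫(u')² + (0)·∫u².
Here c = 0, so a(u,u) = ∫(u')² alone. The condition a(u,u) ≥ α||u||_{H^1}² reads (1−α)∫(u')² ≥ (α−c)∫u². Any admissible α is ≤ 1 (rapidly oscillating u have ∫u²/∫(u')² → 0), and α = 1 would force 0 ≥ (1−c)∫u², impossible since c < 1; so 1−α > 0. By the sharp Poincaré inequality on H^1_0 of an interval of length L, ∫(u')² ≥ (π/L)²∫u² with equality for the first sine mode sin(π(x−x₀)/L) (x₀ the left endpoint), so the inequality holds for all u iff (1−α)(π/L)² ≥ α − c, i.e. α ≤ ((π/L)² + c)/((π/L)² + 1) = (1 + c(L/π)²)/(1 + (L/π)²). (Direct route, valid since c ≤ 0: Poincaré gives c∫u² ≥ c(L/π)²∫(u')², so a(u,u) ≥ (1 + c(L/π)²)∫(u')², while ||u||_{H^1}² ≤ (1 + (L/π)²)∫(u')²; dividing yields the same α.) With (π/L)² = π^2/9 and c = 0, the largest admissible constant is α = ((π/L)² + c)/((π/L)² + 1).
Simplifying, α = π^2/(9 + π^2).


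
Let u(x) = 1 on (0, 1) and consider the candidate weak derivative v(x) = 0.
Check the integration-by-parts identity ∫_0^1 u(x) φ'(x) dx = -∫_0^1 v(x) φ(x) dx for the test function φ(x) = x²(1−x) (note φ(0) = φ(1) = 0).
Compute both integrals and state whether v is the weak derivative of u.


LHS = 0, RHS = 0. Yes, v = u' weakly.

u(x) = 1, classical derivative u'(x) = 0.
φ(x) = x²(1−x), so φ'(x) = x*(2 - 3*x).
Note φ(0) = φ(1) = 0, so the boundary term u·φ vanishes.
LHS = ∫_0^1 u(x) φ'(x) dx = ∫_0^1 (-3*x^2 + 2*x) dx. Term by term:
  ∫_0^1 -3*x^2 dx = -1;  ∫_0^1 2*x dx = 1.
Sum: -1 + 1 = 0.
So LHS = 0.
∫_0^1 v(x) φ(x) dx = ∫_0^1 (0) dx. Term by term:
  ∫_0^1 0 dx = 0.
So RHS = -∫_0^1 v(x) φ(x) dx = 0.
LHS = RHS, so the identity holds for this test φ.
Moreover u is smooth here and v(x) = u'(x) = 0 pointwise, so the identity holds for every test function. Hence v is the weak derivative of u.


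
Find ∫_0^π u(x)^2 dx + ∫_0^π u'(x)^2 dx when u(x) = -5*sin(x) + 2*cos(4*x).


||u||_{H^1(0,π)}^2 = 136/3 + 59*π

u'(x) = -8*sin(4*x) - 5*cos(x).
Expand u² and (u')² and integrate term by term on (0, π), using: for integers n ≥ 1, ∫_0^π sin²(nx) dx = ∫_0^π cos²(nx) dx = π/2; for n ≠ n', ∫_0^π sin(nx)sin(n'x) dx = ∫_0^π cos(nx)cos(n'x) dx = 0; and by product-to-sum, ∫_0^π sin(nx)cos(n'x) dx = ½∫_0^π [sin((n+n')x) + sin((n−n')x)] dx, which is 0 when n+n' is even and 2n/(n²−n'²) when n+n' is odd (it need not vanish on (0, π)).
  u² squared terms: (-5)²·∫sin(x)² dx = 25·π/2 = 25*π/2;  (2)²·∫cos(4x)² dx = 4·π/2 = 2*π.
  u² cross terms: 2·(-5)·(2)·∫sin(x)·cos(4x) dx = -20·(-2/15) = 8/3.
  So ∫_0^π u² dx = 25*π/2 + 2*π + 8/3 = 8/3 + 29*π/2.
  (u')² squared terms: (-8)²·∫sin(4x)² dx = 64·π/2 = 32*π;  (-5)²·∫cos(x)² dx = 25·π/2 = 25*π/2.
  (u')² cross terms: 2·(-8)·(-5)·∫sin(4x)·cos(x) dx = 80·(8/15) = 128/3.
  So ∫_0^π (u')² dx = 32*π + 25*π/2 + 128/3 = 128/3 + 89*π/2.
||u||_{H^1}^2 = (8/3 + 29*π/2) + (128/3 + 89*π/2) = 136/3 + 59*π.


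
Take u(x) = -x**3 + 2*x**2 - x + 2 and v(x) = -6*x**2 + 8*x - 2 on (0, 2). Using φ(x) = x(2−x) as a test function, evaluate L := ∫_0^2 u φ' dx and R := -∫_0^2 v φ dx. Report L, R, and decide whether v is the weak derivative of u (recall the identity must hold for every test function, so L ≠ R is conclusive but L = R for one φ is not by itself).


LHS = 4/5, RHS = 8/5. No, v is not the weak derivative of u.

u(x) = -x**3 + 2*x**2 - x + 2, classical derivative u'(x) = -3*x**2 + 4*x - 1.
φ(x) = x(2−x), so φ'(x) = 2 - 2*x.
Note φ(0) = φ(2) = 0, so the boundary term u·φ vanishes.
LHS = ∫_0^2 u(x) φ'(x) dx = ∫_0^2 (2*x^4 - 6*x^3 + 6*x^2 - 6*x + 4) dx. Term by term:
  ∫_0^2 2*x^4 dx = 64/5;  ∫_0^2 -6*x^3 dx = -24;  ∫_0^2 6*x^2 dx = 16;
  ∫_0^2 -6*x dx = -12;  ∫_0^2 4 dx = 8.
Sum: 64/5 − 24 + 16 − 12 + 8 = 4/5.
So LHS = 4/5.
∫_0^2 v(x) φ(x) dx = ∫_0^2 (6*x^4 - 20*x^3 + 18*x^2 - 4*x) dx. Term by term:
  ∫_0^2 6*x^4 dx = 192/5;  ∫_0^2 -20*x^3 dx = -80;  ∫_0^2 18*x^2 dx = 48;
  ∫_0^2 -4*x dx = -8.
Sum: 192/5 − 80 + 48 − 8 = -8/5.
So RHS = -∫_0^2 v(x) φ(x) dx = 8/5.
LHS − RHS = -4/5 ≠ 0, so the identity fails.
(For a valid weak derivative the identity must hold for EVERY test function, in particular this one. The failure shows v is NOT the weak derivative of u.)
Correct weak derivative would be u'(x) = -3*x**2 + 4*x - 1.


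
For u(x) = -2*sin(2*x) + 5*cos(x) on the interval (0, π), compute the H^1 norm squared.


||u||_{H^1(0,π)}^2 = -160/3 + 35*π

u'(x) = -5*sin(x) - 4*cos(2*x).
Expand u² and (u')² and integrate term by term on (0, π), using: for integers n ≥ 1, ∫_0^π sin²(nx) dx = ∫_0^π cos²(nx) dx = π/2; for n ≠ n', ∫_0^π sin(nx)sin(n'x) dx = ∫_0^π cos(nx)cos(n'x) dx = 0; and by product-to-sum, ∫_0^π sin(nx)cos(n'x) dx = ½∫_0^π [sin((n+n')x) + sin((n−n')x)] dx, which is 0 when n+n' is even and 2n/(n²−n'²) when n+n' is odd (it need not vanish on (0, π)).
  u² squared terms: (-2)²·∫sin(2x)² dx = 4·π/2 = 2*π;  (5)²·∫cos(x)² dx = 25·π/2 = 25*π/2.
  u² cross terms: 2·(-2)·(5)·∫sin(2x)·cos(x) dx = -20·(4/3) = -80/3.
  So ∫_0^π u² dx = 2*π + 25*π/2 − 80/3 = -80/3 + 29*π/2.
  (u')² squared terms: (-5)²·∫sin(x)² dx = 25·π/2 = 25*π/2;  (-4)²·∫cos(2x)² dx = 16·π/2 = 8*π.
  (u')² cross terms: 2·(-5)·(-4)·∫sin(x)·cos(2x) dx = 40·(-2/3) = -80/3.
  So ∫_0^π (u')² dx = 25*π/2 + 8*π − 80/3 = -80/3 + 41*π/2.
||u||_{H^1}^2 = (-80/3 + 29*π/2) + (-80/3 + 41*π/2) = -160/3 + 35*π.


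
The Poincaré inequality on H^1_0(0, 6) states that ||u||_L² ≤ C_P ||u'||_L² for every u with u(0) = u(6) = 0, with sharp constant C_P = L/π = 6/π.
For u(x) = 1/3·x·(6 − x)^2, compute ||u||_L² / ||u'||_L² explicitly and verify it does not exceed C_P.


||u||_L² / ||u'||_L² = 3*sqrt(14)/7 < C_P = 6/π.

u(x) = 1/3·x·(6 − x)^2, so u'(x) = (x - 6)*(x - 2).
u(x) = 1/3·x·(6 − x)^2 vanishes at x = 0 and x = 6, so u ∈ H^1_0(0, 6). Differentiate via the product rule and integrate the resulting polynomials term by term.
  ∫_0^6 u² dx = ∫_0^6 (x^6/9 - 8*x^5/3 + 24*x^4 - 96*x^3 + 144*x^2) dx. Term by term:
    ∫_0^6 x^6/9 dx = 31104/7;  ∫_0^6 -8*x^5/3 dx = -20736;  ∫_0^6 24*x^4 dx = 186624/5;
    ∫_0^6 -96*x^3 dx = -31104;  ∫_0^6 144*x^2 dx = 10368.
  Sum: 31104/7 − 20736 + 186624/5 − 31104 + 10368 = 10368/35.
  ∫_0^6 (u')² dx = ∫_0^6 (x^4 - 16*x^3 + 88*x^2 - 192*x + 144) dx. Term by term:
    ∫_0^6 x^4 dx = 7776/5;  ∫_0^6 -16*x^3 dx = -5184;  ∫_0^6 88*x^2 dx = 6336;
    ∫_0^6 -192*x dx = -3456;  ∫_0^6 144 dx = 864.
  Sum: 7776/5 − 5184 + 6336 − 3456 + 864 = 576/5.
∫_0^6 u² dx = 10368/35, so ||u||_L² = 72*sqrt(70)/35.
∫_0^6 (u')² dx = 576/5, so ||u'||_L² = 24*sqrt(5)/5.
Ratio ||u||_L² / ||u'||_L² = 3*sqrt(14)/7.
Sharp Poincaré constant on H^1_0(0, 6) is C_P = L/π = 6/π, achieved by sin(π/6·x).
A polynomial bump cannot attain the sharp Poincaré constant (only the first sine eigenfunction does), so the ratio is strictly less than C_P, consistent with ||u||_L² ≤ C_P ||u'||_L².


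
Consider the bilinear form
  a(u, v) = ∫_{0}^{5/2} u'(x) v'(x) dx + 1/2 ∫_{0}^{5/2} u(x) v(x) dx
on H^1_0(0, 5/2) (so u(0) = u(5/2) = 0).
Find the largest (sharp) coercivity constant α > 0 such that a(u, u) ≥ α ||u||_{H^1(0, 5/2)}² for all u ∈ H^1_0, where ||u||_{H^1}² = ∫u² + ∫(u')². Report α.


α = (25 + 8*π^2)/(2*(25 + 4*π^2))

Coercivity of a(·,·) on H^1_0(0, 5/2) means a(u, u) ≥ α ||u||_{H^1}² for every u ∈ H^1_0.
The interval has length L = 5/2, and Poincaré/coercivity depend only on L. Here a(u, u) = ∫(u')² + (1/2)·∫u².
Here 0 < c = 1/2 < 1. The condition a(u,u) ≥ α||u||_{H^1}² reads (1−α)∫(u')² ≥ (α−c)∫u². Any admissible α is ≤ 1 (rapidly oscillating u have ∫u²/∫(u')² → 0), and α = 1 would force 0 ≥ (1−c)∫u², impossible since c < 1; so 1−α > 0. By the sharp Poincaré inequality on H^1_0 of an interval of length L, ∫(u')² ≥ (π/L)²∫u² with equality for the first sine mode sin(π(x−x₀)/L) (x₀ the left endpoint), so the inequality holds for all u iff (1−α)(π/L)² ≥ α − c, i.e. α ≤ ((π/L)² + c)/((π/L)² + 1) = (1 + c(L/π)²)/(1 + (L/π)²). With (π/L)² = 4*π^2/25 and c = 1/2, the largest admissible constant is α = ((π/L)² + c)/((π/L)² + 1).
Simplifying, α = (25 + 8*π^2)/(2*(25 + 4*π^2)).


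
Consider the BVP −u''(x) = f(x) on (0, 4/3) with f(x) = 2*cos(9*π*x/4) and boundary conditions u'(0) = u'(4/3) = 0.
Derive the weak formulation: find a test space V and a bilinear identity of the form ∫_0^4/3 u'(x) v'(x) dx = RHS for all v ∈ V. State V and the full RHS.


V = H^1(0, 4/3) (no boundary constraint on v; u is determined up to an additive constant); weak form: ∫_0^4/3 u'v' dx = ∫_0^4/3 (2*cos(9*π*x/4)) v dx for all v ∈ V.

Multiply both sides by a test function v and integrate from 0 to 4/3:
  ∫_0^4/3 −u''(x) v(x) dx = ∫_0^4/3 f(x) v(x) dx.
Integrate the LHS by parts once:
  ∫_0^4/3 −u'' v dx = −[u'(x) v(x)]_0^4/3 + ∫_0^4/3 u'(x) v'(x) dx.
Thus ∫_0^4/3 u'(x) v'(x) dx = ∫_0^4/3 f(x) v(x) dx + [u'(x) v(x)]_0^4/3.
Choose V so that boundary terms are either known or forced to vanish.
u has homogeneous Neumann: u'(0) = u'(4/3) = 0. So [u' v]_0^4/3 = 0·v(4/3) − 0·v(0) = 0 for any v; take V = H^1(0, 4/3).
Weak formulation: find u (satisfying any essential BC) such that ∫_0^4/3 u'(x) v'(x) dx = ∫_0^4/3 f v dx for all v ∈ V (homogeneous Neumann, so boundary terms vanish).
Substituting f(x) = 2*cos(9*π*x/4), the right-hand side is ∫_0^4/3 (2*cos(9*π*x/4)) v dx.
Compatibility check (pure Neumann): taking v ≡ 1 ∈ V gives 0 = ∫_0^4/3 f dx + (0) − (0), i.e. ∫_0^4/3 f dx must equal u'(0) − u'(4/3) = 0. Indeed ∫_0^4/3 (2*cos(9*π*x/4)) dx = 0, so the data are compatible. The solution is then unique only up to an additive constant (fix it e.g. by requiring ∫_0^4/3 u dx = 0).


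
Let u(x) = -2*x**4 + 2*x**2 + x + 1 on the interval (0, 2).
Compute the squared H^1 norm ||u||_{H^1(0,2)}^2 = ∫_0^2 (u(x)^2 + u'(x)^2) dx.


||u||_{H^1}^2 = 37408/45

The H^1 norm (squared) on an interval (0, L) is
  ||u||_{H^1}^2 = ∫_0^L u(x)^2 dx + ∫_0^L u'(x)^2 dx.
Compute u'(x) = -8*x**3 + 4*x + 1.
Then u(x)^2 = 4*x**8 - 8*x**6 - 4*x**5 + 4*x**3 + 5*x**2 + 2*x + 1 and u'(x)^2 = 64*x**6 - 64*x**4 - 16*x**3 + 16*x**2 + 8*x + 1.
Integrate each monomial from 0 to 2 using ∫_0^2 c·x^n dx = c·2^(n+1)/(n+1):
  ∫_0^2 u(x)^2 dx = ∫_0^2 (4*x^8 - 8*x^6 - 4*x^5 + 4*x^3 + 5*x^2 + 2*x + 1) dx. Term by term:
    ∫_0^2 4*x^8 dx = 2048/9;  ∫_0^2 -8*x^6 dx = -1024/7;  ∫_0^2 -4*x^5 dx = -128/3;
    ∫_0^2 4*x^3 dx = 16;  ∫_0^2 5*x^2 dx = 40/3;  ∫_0^2 2*x dx = 4;
    ∫_0^2 1 dx = 2.
  Sum: 2048/9 − 1024/7 − 128/3 + 16 + 40/3 + 4 + 2 = 4658/63.
  ∫_0^2 u'(x)^2 dx = ∫_0^2 (64*x^6 - 64*x^4 - 16*x^3 + 16*x^2 + 8*x + 1) dx. Term by term:
    ∫_0^2 64*x^6 dx = 8192/7;  ∫_0^2 -64*x^4 dx = -2048/5;  ∫_0^2 -16*x^3 dx = -64;
    ∫_0^2 16*x^2 dx = 128/3;  ∫_0^2 8*x dx = 16;  ∫_0^2 1 dx = 2.
  Sum: 8192/7 − 2048/5 − 64 + 128/3 + 16 + 2 = 79522/105.
Adding: ||u||_{H^1}^2 = 4658/63 + 79522/105 = 37408/45.


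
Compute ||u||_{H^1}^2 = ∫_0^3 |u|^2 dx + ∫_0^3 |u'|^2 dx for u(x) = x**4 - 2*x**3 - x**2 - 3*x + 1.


||u||_{H^1}^2 = 4737/7

The H^1 norm (squared) on an interval (0, L) is
  ||u||_{H^1}^2 = ∫_0^L u(x)^2 dx + ∫_0^L u'(x)^2 dx.
Compute u'(x) = 4*x**3 - 6*x**2 - 2*x - 3.
Then u(x)^2 = x**8 - 4*x**7 + 2*x**6 - 2*x**5 + 15*x**4 + 2*x**3 + 7*x**2 - 6*x + 1 and u'(x)^2 = 16*x**6 - 48*x**5 + 20*x**4 + 40*x**2 + 12*x + 9.
Integrate each monomial from 0 to 3 using ∫_0^3 c·x^n dx = c·3^(n+1)/(n+1):
  ∫_0^3 u(x)^2 dx = ∫_0^3 (x^8 - 4*x^7 + 2*x^6 - 2*x^5 + 15*x^4 + 2*x^3 + 7*x^2 - 6*x + 1) dx. Term by term:
    ∫_0^3 x^8 dx = 2187;  ∫_0^3 -4*x^7 dx = -6561/2;  ∫_0^3 2*x^6 dx = 4374/7;
    ∫_0^3 -2*x^5 dx = -243;  ∫_0^3 15*x^4 dx = 729;  ∫_0^3 2*x^3 dx = 81/2;
    ∫_0^3 7*x^2 dx = 63;  ∫_0^3 -6*x dx = -27;  ∫_0^3 1 dx = 3.
  Sum: 2187 − 6561/2 + 4374/7 − 243 + 729 + 81/2 + 63 − 27 + 3 = 678/7.
  ∫_0^3 u'(x)^2 dx = ∫_0^3 (16*x^6 - 48*x^5 + 20*x^4 + 40*x^2 + 12*x + 9) dx. Term by term:
    ∫_0^3 16*x^6 dx = 34992/7;  ∫_0^3 -48*x^5 dx = -5832;  ∫_0^3 20*x^4 dx = 972;
    ∫_0^3 40*x^2 dx = 360;  ∫_0^3 12*x dx = 54;  ∫_0^3 9 dx = 27.
  Sum: 34992/7 − 5832 + 972 + 360 + 54 + 27 = 4059/7.
Adding: ||u||_{H^1}^2 = 678/7 + 4059/7 = 4737/7.


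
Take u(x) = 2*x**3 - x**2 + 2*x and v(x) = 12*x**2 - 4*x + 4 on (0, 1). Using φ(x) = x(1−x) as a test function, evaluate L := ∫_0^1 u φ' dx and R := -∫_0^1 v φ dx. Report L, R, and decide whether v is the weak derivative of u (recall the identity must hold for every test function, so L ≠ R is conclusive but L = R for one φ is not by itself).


LHS = -7/15, RHS = -14/15. No, v is not the weak derivative of u.

u(x) = 2*x**3 - x**2 + 2*x, classical derivative u'(x) = 6*x**2 - 2*x + 2.
φ(x) = x(1−x), so φ'(x) = 1 - 2*x.
Note φ(0) = φ(1) = 0, so the boundary term u·φ vanishes.
LHS = ∫_0^1 u(x) φ'(x) dx = ∫_0^1 (-4*x^4 + 4*x^3 - 5*x^2 + 2*x) dx. Term by term:
  ∫_0^1 -4*x^4 dx = -4/5;  ∫_0^1 4*x^3 dx = 1;  ∫_0^1 -5*x^2 dx = -5/3;
  ∫_0^1 2*x dx = 1.
Sum: -4/5 + 1 − 5/3 + 1 = -7/15.
So LHS = -7/15.
∫_0^1 v(x) φ(x) dx = ∫_0^1 (-12*x^4 + 16*x^3 - 8*x^2 + 4*x) dx. Term by term:
  ∫_0^1 -12*x^4 dx = -12/5;  ∫_0^1 16*x^3 dx = 4;  ∫_0^1 -8*x^2 dx = -8/3;
  ∫_0^1 4*x dx = 2.
Sum: -12/5 + 4 − 8/3 + 2 = 14/15.
So RHS = -∫_0^1 v(x) φ(x) dx = -14/15.
LHS − RHS = 7/15 ≠ 0, so the identity fails.
(For a valid weak derivative the identity must hold for EVERY test function, in particular this one. The failure shows v is NOT the weak derivative of u.)
Correct weak derivative would be u'(x) = 6*x**2 - 2*x + 2.


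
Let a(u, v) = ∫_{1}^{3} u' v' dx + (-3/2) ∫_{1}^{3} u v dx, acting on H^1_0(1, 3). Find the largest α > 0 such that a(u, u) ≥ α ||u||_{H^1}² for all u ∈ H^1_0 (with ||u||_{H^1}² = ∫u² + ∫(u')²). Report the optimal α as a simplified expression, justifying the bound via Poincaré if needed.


α = (-6 + π^2)/(4 + π^2)

Coercivity of a(·,·) on H^1_0(1, 3) means a(u, u) ≥ α ||u||_{H^1}² for every u ∈ H^1_0.
The interval has length L = 2, and Poincaré/coercivity depend only on L. Here a(u, u) = ∫(u')² + (-3/2)·∫u².
Here c = -3/2 < 0 with |c| < (π/L)² = π^2/4, so coercivity still holds. The condition a(u,u) ≥ α||u||_{H^1}² reads (1−α)∫(u')² ≥ (α−c)∫u². Any admissible α is ≤ 1 (rapidly oscillating u have ∫u²/∫(u')² → 0), and α = 1 would force 0 ≥ (1−c)∫u², impossible since c < 1; so 1−α > 0. By the sharp Poincaré inequality on H^1_0 of an interval of length L, ∫(u')² ≥ (π/L)²∫u² with equality for the first sine mode sin(π(x−x₀)/L) (x₀ the left endpoint), so the inequality holds for all u iff (1−α)(π/L)² ≥ α − c, i.e. α ≤ ((π/L)² + c)/((π/L)² + 1) = (1 + c(L/π)²)/(1 + (L/π)²). (Direct route, valid since c ≤ 0: Poincaré gives c∫u² ≥ c(L/π)²∫(u')², so a(u,u) ≥ (1 + c(L/π)²)∫(u')², while ||u||_{H^1}² ≤ (1 + (L/π)²)∫(u')²; dividing yields the same α.) With (π/L)² = π^2/4 and c = -3/2, the largest admissible constant is α = ((π/L)² + c)/((π/L)² + 1).
Simplifying, α = (-6 + π^2)/(4 + π^2).


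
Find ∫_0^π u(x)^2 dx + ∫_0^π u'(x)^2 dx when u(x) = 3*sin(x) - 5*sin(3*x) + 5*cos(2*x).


||u||_{H^1(0,π)}^2 = -400 + 393*π/2

u'(x) = -10*sin(2*x) + 3*cos(x) - 15*cos(3*x).
Expand u² and (u')² and integrate term by term on (0, π), using: for integers n ≥ 1, ∫_0^π sin²(nx) dx = ∫_0^π cos²(nx) dx = π/2; for n ≠ n', ∫_0^π sin(nx)sin(n'x) dx = ∫_0^π cos(nx)cos(n'x) dx = 0; and by product-to-sum, ∫_0^π sin(nx)cos(n'x) dx = ½∫_0^π [sin((n+n')x) + sin((n−n')x)] dx, which is 0 when n+n' is even and 2n/(n²−n'²) when n+n' is odd (it need not vanish on (0, π)).
  u² squared terms: (-5)²·∫sin(3x)² dx = 25·π/2 = 25*π/2;  (3)²·∫sin(x)² dx = 9·π/2 = 9*π/2;  (5)²·∫cos(2x)² dx = 25·π/2 = 25*π/2.
  u² cross terms: 2·(-5)·(3)·∫sin(3x)·sin(x) dx = -30·(0) = 0;  2·(-5)·(5)·∫sin(3x)·cos(2x) dx = -50·(6/5) = -60;  2·(3)·(5)·∫sin(x)·cos(2x) dx = 30·(-2/3) = -20.
  So ∫_0^π u² dx = 25*π/2 + 9*π/2 + 25*π/2 + 0 − 60 − 20 = -80 + 59*π/2.
  (u')² squared terms: (-15)²·∫cos(3x)² dx = 225·π/2 = 225*π/2;  (-10)²·∫sin(2x)² dx = 100·π/2 = 50*π;  (3)²·∫cos(x)² dx = 9·π/2 = 9*π/2.
  (u')² cross terms: 2·(-15)·(-10)·∫cos(3x)·sin(2x) dx = 300·(-4/5) = -240;  2·(-15)·(3)·∫cos(3x)·cos(x) dx = -90·(0) = 0;  2·(-10)·(3)·∫sin(2x)·cos(x) dx = -60·(4/3) = -80.
  So ∫_0^π (u')² dx = 225*π/2 + 50*π + 9*π/2 − 240 + 0 − 80 = -320 + 167*π.
||u||_{H^1}^2 = (-80 + 59*π/2) + (-320 + 167*π) = -400 + 393*π/2.


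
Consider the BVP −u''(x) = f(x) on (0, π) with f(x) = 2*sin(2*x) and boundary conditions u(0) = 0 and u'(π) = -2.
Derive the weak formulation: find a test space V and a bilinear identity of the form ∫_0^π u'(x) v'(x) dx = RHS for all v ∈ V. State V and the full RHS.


V = {v ∈ H^1(0, π) : v(0) = 0} (test functions vanish at x = 0 where u is specified); weak form: ∫_0^π u'v' dx = ∫_0^π (2*sin(2*x)) v dx − 2·v(π) for all v ∈ V.

Multiply both sides by a test function v and integrate from 0 to π:
  ∫_0^π −u''(x) v(x) dx = ∫_0^π f(x) v(x) dx.
Integrate the LHS by parts once:
  ∫_0^π −u'' v dx = −[u'(x) v(x)]_0^π + ∫_0^π u'(x) v'(x) dx.
Thus ∫_0^π u'(x) v'(x) dx = ∫_0^π f(x) v(x) dx + [u'(x) v(x)]_0^π.
Choose V so that boundary terms are either known or forced to vanish.
Mixed BC: u(0) = 0 (Dirichlet) and u'(π) = -2 (Neumann). Define V = {v ∈ H^1(0, π) : v(0) = 0}. Then [u' v]_0^π = u'(π)·v(π) − u'(0)·0 = − 2·v(π).
Weak formulation: find u (satisfying any essential BC) such that ∫_0^π u'(x) v'(x) dx = ∫_0^π f v dx − 2·v(π) for all v ∈ V (Dirichlet at 0 absorbed into V; Neumann datum at x = π contributes the boundary term).
Substituting f(x) = 2*sin(2*x), the right-hand side is ∫_0^π (2*sin(2*x)) v dx − 2·v(π).


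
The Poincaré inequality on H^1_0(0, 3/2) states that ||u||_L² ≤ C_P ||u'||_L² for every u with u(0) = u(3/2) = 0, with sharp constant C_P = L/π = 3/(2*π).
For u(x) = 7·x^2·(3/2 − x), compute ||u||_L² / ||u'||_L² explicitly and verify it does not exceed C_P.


||u||_L² / ||u'||_L² = 3*sqrt(14)/28 < C_P = 3/(2*π).

u(x) = 7·x^2·(3/2 − x), so u'(x) = 21*x*(1 - x).
u(x) = 7·x^2·(3/2 − x) vanishes at x = 0 and x = 3/2, so u ∈ H^1_0(0, 3/2). Differentiate via the product rule and integrate the resulting polynomials term by term.
  ∫_0^3/2 u² dx = ∫_0^3/2 (49*x^6 - 147*x^5 + 441*x^4/4) dx. Term by term:
    ∫_0^3/2 49*x^6 dx = 15309/128;  ∫_0^3/2 -147*x^5 dx = -35721/128;  ∫_0^3/2 441*x^4/4 dx = 107163/640.
  Sum: 15309/128 − 35721/128 + 107163/640 = 5103/640.
  ∫_0^3/2 (u')² dx = ∫_0^3/2 (441*x^4 - 882*x^3 + 441*x^2) dx. Term by term:
    ∫_0^3/2 441*x^4 dx = 107163/160;  ∫_0^3/2 -882*x^3 dx = -35721/32;  ∫_0^3/2 441*x^2 dx = 3969/8.
  Sum: 107163/160 − 35721/32 + 3969/8 = 3969/80.
∫_0^3/2 u² dx = 5103/640, so ||u||_L² = 27*sqrt(70)/80.
∫_0^3/2 (u')² dx = 3969/80, so ||u'||_L² = 63*sqrt(5)/20.
Ratio ||u||_L² / ||u'||_L² = 3*sqrt(14)/28.
Sharp Poincaré constant on H^1_0(0, 3/2) is C_P = L/π = 3/(2*π), achieved by sin(2*π/3·x).
A polynomial bump cannot attain the sharp Poincaré constant (only the first sine eigenfunction does), so the ratio is strictly less than C_P, consistent with ||u||_L² ≤ C_P ||u'||_L².
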